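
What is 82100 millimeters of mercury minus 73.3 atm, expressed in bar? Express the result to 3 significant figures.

35.2 bar

82100 mmHg = 109.458 bar and 73.3 atm = 74.2712 bar.
109.458 − 74.2712 ≈ 35.2 bar.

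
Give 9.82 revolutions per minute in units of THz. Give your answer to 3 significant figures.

1.64 × 10^-13 terahertz

1 revolution per minute = 1.66667 × 10^-14 THz.
9.82 × 1.66667 × 10^-14 ≈ 1.64 × 10^-13 THz.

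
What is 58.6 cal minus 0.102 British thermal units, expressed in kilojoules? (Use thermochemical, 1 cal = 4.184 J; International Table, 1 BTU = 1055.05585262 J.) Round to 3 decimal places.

0.138 kJ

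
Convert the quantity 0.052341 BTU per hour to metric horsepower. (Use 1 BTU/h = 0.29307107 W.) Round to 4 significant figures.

2.086 × 10^-5 metric horsepower

1 BTU/h = 0.000398466 metric horsepower.
Then 0.052341 × 0.000398466 ≈ 2.086 × 10^-5 PS.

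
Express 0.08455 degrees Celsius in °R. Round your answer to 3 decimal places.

491.822 degrees Rankine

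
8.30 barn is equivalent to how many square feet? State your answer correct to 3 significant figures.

1 barn = 1.07639e-27 ft².
8.30 × 1.07639e-27 ≈ 8.93e-27 ft².

8.93e-27 square feet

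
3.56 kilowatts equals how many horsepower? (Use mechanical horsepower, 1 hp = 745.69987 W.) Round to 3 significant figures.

4.77 horsepower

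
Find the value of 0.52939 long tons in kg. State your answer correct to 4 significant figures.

537.9 kilograms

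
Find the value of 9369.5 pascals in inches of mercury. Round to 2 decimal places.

2.77 inches of mercury

1 Pa = 0.000295300 inHg.
Then 9369.5 × 0.000295300 ≈ 2.77 inHg.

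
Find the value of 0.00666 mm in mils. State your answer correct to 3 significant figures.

1 mm = 39.3701 mils.
So 0.00666 × 39.3701 ≈ 0.262 mil.

0.262 mil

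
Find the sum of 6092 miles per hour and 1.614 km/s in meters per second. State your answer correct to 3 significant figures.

4340 m/s

6092 mph = 2723.37 m/s and 1.614 km/s = 1614.00 m/s.
2723.37 + 1614.00 ≈ 4340 m/s.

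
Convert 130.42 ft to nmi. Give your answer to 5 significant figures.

0.021464 nmi

1 foot = 0.000164579 nmi.
Thus 130.42 × 0.000164579 ≈ 0.021464 nmi.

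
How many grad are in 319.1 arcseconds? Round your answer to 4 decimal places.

0.0985 gradians

1 arcsecond = 0.000308642 gradians.
Thus 319.1 × 0.000308642 ≈ 0.0985 grad.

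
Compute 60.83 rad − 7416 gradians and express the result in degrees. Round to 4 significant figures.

-3189 °

60.83 rad = 3485.30 ° and 7416 grad = 6674.40 °.
3485.30 − 6674.40 ≈ -3189 °.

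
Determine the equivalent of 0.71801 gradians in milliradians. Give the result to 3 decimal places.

11.278 milliradians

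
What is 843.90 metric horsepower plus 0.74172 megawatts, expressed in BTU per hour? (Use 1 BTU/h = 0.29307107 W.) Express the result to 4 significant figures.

4.649e+6 BTU/h

843.90 PS = 2.11787e+6 BTU/h and 0.74172 MW = 2.53085e+6 BTU/h.
2.11787e+6 + 2.53085e+6 ≈ 4.649e+6 BTU/h.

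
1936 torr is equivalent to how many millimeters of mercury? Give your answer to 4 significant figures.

1936 mmHg

1 torr = 1.00000 millimeters of mercury.
Thus 1936 × 1.00000 ≈ 1936 mmHg.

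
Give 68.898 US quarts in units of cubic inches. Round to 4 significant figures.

1 US quart = 57.7500 in³.
68.898 × 57.7500 ≈ 3979 in³.

3979 in³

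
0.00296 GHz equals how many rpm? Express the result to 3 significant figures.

1.78 × 10^8 revolutions per minute

1 gigahertz = 6.00000 × 10^10 rpm.
0.00296 × 6.00000 × 10^10 ≈ 1.78 × 10^8 rpm.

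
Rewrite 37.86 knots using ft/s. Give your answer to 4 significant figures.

63.90 feet per second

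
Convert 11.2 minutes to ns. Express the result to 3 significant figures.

1 minute = 6.00000 × 10^10 nanoseconds.
So 11.2 × 6.00000 × 10^10 ≈ 6.72 × 10^11 ns.

6.72 × 10^11 ns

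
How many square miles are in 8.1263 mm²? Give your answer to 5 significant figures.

3.1376e-12 square miles

1 square millimeter = 3.86102e-13 mi².
8.1263 × 3.86102e-13 ≈ 3.1376e-12 mi².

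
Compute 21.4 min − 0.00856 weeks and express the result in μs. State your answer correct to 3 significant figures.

-3.89 × 10^9 μs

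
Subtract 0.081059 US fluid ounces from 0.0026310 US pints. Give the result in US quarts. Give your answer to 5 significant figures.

0.0026310 US pt = 0.00131550 US qt and 0.081059 US fl oz = 0.00253309 US qt.
0.00131550 − 0.00253309 ≈ -0.0012176 US qt.

-0.0012176 US quarts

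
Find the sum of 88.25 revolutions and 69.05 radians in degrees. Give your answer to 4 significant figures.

35730 °

88.25 rev = 31770.0 ° and 69.05 rad = 3956.27 °.
31770.0 + 3956.27 ≈ 35730 °.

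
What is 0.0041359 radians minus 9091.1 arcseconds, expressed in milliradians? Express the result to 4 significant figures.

0.0041359 rad = 4.13590 mrad and 9091.1 arcsec = 44.0749 mrad.
4.13590 − 44.0749 ≈ -39.94 mrad.

-39.94 milliradians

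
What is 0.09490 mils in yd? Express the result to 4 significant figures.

2.636e-6 yd

1 mil = 2.77778e-5 yards.
0.09490 × 2.77778e-5 ≈ 2.636e-6 yd.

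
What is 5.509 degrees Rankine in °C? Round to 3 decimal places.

-270.089 °C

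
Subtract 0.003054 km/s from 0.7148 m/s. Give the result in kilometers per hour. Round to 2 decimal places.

-8.42 kilometers per hour

0.7148 m/s = 2.57328 km/h and 0.003054 km/s = 10.9944 km/h.
2.57328 − 10.9944 ≈ -8.42 km/h.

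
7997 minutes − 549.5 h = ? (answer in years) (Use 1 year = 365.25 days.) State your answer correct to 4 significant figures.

7997 min = 0.0152046 yr and 549.5 h = 0.0626854 yr.
0.0152046 − 0.0626854 ≈ -0.04748 yr.

-0.04748 yr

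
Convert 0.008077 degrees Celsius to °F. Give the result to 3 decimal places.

°C = (°F − 32) × 5/9.
Applying the formula gives 32.015 °F.

32.015 °F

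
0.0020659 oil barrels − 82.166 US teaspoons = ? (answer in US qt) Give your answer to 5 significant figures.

0.0020659 bbl = 0.347071 US qt and 82.166 US tsp = 0.427948 US qt.
0.347071 − 0.427948 ≈ -0.080877 US qt.

-0.080877 US qt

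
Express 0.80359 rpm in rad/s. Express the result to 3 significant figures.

1 revolution per minute = 0.104720 rad/s.
So 0.80359 × 0.104720 ≈ 0.0842 rad/s.

0.0842 rad/s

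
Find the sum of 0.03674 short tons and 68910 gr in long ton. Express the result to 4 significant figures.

0.03720 long ton

0.03674 short ton = 0.0328036 long ton and 68910 gr = 0.00439477 long ton.
0.0328036 + 0.00439477 ≈ 0.03720 long ton.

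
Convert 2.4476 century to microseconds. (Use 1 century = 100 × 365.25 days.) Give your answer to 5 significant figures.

7.7240e+15 microseconds

1 century = 3.15576e+15 microseconds.
2.4476 × 3.15576e+15 ≈ 7.7240e+15 μs.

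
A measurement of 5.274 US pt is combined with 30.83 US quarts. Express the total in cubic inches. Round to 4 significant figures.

1933 cubic inches

5.274 US pt = 152.287 in³ and 30.83 US qt = 1780.43 in³.
152.287 + 1780.43 ≈ 1933 in³.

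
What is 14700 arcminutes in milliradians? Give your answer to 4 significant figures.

4276 milliradians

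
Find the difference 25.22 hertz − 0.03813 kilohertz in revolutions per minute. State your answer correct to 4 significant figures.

-774.6 rpm

25.22 Hz = 1513.20 rpm and 0.03813 kHz = 2287.80 rpm.
1513.20 − 2287.80 ≈ -774.6 rpm.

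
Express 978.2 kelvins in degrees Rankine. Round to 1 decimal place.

1760.8 degrees Rankine

°R = K × 9/5.
Applying the formula gives 1760.8 °R.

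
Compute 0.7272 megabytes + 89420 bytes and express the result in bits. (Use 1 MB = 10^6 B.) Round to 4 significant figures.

0.7272 MB = 5.81760e+6 bit and 89420 B = 715360 bit.
5.81760e+6 + 715360 ≈ 6.533e+6 bit.

6.533e+6 bits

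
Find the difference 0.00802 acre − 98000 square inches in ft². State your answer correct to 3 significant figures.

0.00802 acre = 349.351 ft² and 98000 in² = 680.556 ft².
349.351 − 680.556 ≈ -331 ft².

-331 ft²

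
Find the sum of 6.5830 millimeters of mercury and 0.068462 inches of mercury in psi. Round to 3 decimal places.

0.161 pounds per square inch

6.5830 mmHg = 0.127294 psi and 0.068462 inHg = 0.0336254 psi.
0.127294 + 0.0336254 ≈ 0.161 psi.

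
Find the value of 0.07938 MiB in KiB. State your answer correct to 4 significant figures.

81.29 KiB

1 MiB = 1024.00 kibibytes.
Thus 0.07938 × 1024.00 ≈ 81.29 KiB.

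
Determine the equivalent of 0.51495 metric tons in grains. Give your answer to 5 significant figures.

7.9469e+6 gr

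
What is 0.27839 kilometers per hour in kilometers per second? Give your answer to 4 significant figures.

7.733e-5 km/s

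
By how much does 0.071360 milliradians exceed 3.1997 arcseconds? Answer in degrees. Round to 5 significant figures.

0.071360 mrad = 0.00408863 ° and 3.1997 arcsec = 0.000888806 °.
0.00408863 − 0.000888806 ≈ 0.0031998 °.

0.0031998 degrees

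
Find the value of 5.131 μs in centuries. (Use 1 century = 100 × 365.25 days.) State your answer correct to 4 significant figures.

1.626e-15 century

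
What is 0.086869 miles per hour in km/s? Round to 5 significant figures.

1 mph = 0.000447040 km/s.
Then 0.086869 × 0.000447040 ≈ 3.8834e-5 km/s.

3.8834e-5 km/s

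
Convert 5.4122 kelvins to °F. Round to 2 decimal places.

-449.93 °F

K = (°F + 459.67) × 5/9.
Applying the formula gives -449.93 °F.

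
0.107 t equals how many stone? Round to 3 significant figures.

1 t = 157.473 stone.
Then 0.107 × 157.473 ≈ 16.8 st.

16.8 st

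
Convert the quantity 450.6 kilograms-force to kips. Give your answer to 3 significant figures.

1 kilogram-force = 0.00220462 kips.
Thus 450.6 × 0.00220462 ≈ 0.993 kip.

0.993 kips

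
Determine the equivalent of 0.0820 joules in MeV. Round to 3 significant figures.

5.12e+11 megaelectronvolts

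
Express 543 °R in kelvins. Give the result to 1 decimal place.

301.7 kelvins

°R = K × 9/5.
Applying the formula gives 301.7 K.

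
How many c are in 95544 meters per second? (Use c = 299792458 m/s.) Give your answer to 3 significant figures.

1 m/s = 3.33564 × 10^-9 c.
95544 × 3.33564 × 10^-9 ≈ 0.000319 c.

0.000319 c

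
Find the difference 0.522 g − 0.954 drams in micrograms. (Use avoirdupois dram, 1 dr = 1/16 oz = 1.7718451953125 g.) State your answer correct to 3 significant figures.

-1.17 × 10^6 μg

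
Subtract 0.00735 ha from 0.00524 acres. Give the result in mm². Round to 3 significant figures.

-5.23 × 10^7 mm²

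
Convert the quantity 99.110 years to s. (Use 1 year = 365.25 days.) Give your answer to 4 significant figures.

3.128 × 10^9 seconds

1 yr = 3.15576 × 10^7 seconds.
99.110 × 3.15576 × 10^7 ≈ 3.128 × 10^9 s.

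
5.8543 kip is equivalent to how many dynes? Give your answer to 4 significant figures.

2.604e+9 dynes

1 kip = 4.44822e+8 dynes.
Thus 5.8543 × 4.44822e+8 ≈ 2.604e+9 dyn.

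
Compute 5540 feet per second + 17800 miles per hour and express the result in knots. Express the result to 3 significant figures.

5540 ft/s = 3282.36 kn and 17800 mph = 15467.8 kn.
3282.36 + 15467.8 ≈ 18800 kn.

18800 knots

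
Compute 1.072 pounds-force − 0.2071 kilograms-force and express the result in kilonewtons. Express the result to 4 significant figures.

0.002738 kN

1.072 lbf = 0.00476849 kN and 0.2071 kgf = 0.00203096 kN.
0.00476849 − 0.00203096 ≈ 0.002738 kN.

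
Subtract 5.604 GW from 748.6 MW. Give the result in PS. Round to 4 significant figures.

-6.602 × 10^6 PS

748.6 MW = 1.01781 × 10^6 PS and 5.604 GW = 7.61932 × 10^6 PS.
1.01781 × 10^6 − 7.61932 × 10^6 ≈ -6.602 × 10^6 PS.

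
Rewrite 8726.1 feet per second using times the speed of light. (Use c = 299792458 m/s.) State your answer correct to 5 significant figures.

1 ft/s = 1.016703e-9 times the speed of light.
Then 8726.1 × 1.016703e-9 ≈ 8.8719e-6 c.

8.8719e-6 c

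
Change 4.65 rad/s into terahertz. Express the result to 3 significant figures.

7.40e-13 THz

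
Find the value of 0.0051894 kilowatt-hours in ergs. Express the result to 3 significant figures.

1.87 × 10^11 erg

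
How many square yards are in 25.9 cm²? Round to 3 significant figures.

1 cm² = 0.000119599 yd².
So 25.9 × 0.000119599 ≈ 0.00310 yd².

0.00310 yd²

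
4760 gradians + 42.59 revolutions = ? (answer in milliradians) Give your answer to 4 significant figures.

4760 grad = 74769.9 mrad and 42.59 rev = 267601 mrad.
74769.9 + 267601 ≈ 342400 mrad.

342400 mrad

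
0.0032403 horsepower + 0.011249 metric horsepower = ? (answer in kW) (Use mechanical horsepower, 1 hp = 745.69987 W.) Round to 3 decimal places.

0.011 kilowatts

0.0032403 hp = 0.00241629 kW and 0.011249 PS = 0.00827363 kW.
0.00241629 + 0.00827363 ≈ 0.011 kW.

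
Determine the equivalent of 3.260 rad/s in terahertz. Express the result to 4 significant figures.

5.188e-13 terahertz

1 rad/s = 1.59155e-13 terahertz.
Thus 3.260 × 1.59155e-13 ≈ 5.188e-13 THz.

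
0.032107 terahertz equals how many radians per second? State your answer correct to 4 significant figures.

2.017e+11 radians per second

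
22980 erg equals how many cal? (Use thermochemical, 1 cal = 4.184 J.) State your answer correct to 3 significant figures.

0.000549 cal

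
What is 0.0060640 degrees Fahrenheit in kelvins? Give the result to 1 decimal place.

K = (°F + 459.67) × 5/9.
Applying the formula gives 255.4 K.

255.4 K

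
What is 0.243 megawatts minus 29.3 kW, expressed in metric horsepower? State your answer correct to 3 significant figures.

0.243 MW = 330.388 PS and 29.3 kW = 39.8369 PS.
330.388 − 39.8369 ≈ 291 PS.

291 metric horsepower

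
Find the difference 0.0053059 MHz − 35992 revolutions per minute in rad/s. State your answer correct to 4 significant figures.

29570 rad/s

0.0053059 MHz = 33338.0 rad/s and 35992 rpm = 3769.07 rad/s.
33338.0 − 3769.07 ≈ 29570 rad/s.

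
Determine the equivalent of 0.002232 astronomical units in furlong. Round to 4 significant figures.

1 astronomical unit = 7.43646e+8 furlong.
0.002232 × 7.43646e+8 ≈ 1.660e+6 furlong.

1.660e+6 furlong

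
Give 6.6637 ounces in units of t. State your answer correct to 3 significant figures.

0.000189 t

1 oz = 2.83495 × 10^-5 t.
6.6637 × 2.83495 × 10^-5 ≈ 0.000189 t.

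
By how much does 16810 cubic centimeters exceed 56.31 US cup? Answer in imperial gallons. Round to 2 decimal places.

0.77 imp gal

16810 cm³ = 3.69768 imp gal and 56.31 US cup = 2.93049 imp gal.
3.69768 − 2.93049 ≈ 0.77 imp gal.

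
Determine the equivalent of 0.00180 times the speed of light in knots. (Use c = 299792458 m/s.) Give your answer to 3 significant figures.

1 c = 5.82750e+8 knots.
0.00180 × 5.82750e+8 ≈ 1.05e+6 kn.

1.05e+6 knots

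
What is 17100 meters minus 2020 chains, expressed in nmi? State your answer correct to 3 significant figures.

-12.7 nautical miles

17100 m = 9.23326 nmi and 2020 chain = 21.9417 nmi.
9.23326 − 21.9417 ≈ -12.7 nmi.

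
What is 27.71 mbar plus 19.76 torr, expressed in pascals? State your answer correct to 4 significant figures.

5405 Pa

27.71 mbar = 2771.00 Pa and 19.76 torr = 2634.45 Pa.
2771.00 + 2634.45 ≈ 5405 Pa.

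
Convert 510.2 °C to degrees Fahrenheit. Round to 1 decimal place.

°F = °C × 9/5 + 32.
Applying the formula gives 950.4 °F.

950.4 degrees Fahrenheit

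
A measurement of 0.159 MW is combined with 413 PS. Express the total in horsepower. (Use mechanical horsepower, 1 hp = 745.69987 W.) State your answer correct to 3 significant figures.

621 horsepower

0.159 MW = 213.223 hp and 413 PS = 407.350 hp.
213.223 + 407.350 ≈ 621 hp.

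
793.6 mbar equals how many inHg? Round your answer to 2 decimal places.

23.43 inHg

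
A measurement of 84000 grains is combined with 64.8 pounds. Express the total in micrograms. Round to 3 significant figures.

84000 gr = 5.44311e+9 μg and 64.8 lb = 2.93928e+10 μg.
5.44311e+9 + 2.93928e+10 ≈ 3.48e+10 μg.

3.48e+10 micrograms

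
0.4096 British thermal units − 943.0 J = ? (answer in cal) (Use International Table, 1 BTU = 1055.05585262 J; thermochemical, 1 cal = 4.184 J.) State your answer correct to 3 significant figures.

-122 cal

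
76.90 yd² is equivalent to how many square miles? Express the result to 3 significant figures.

1 yd² = 3.22831 × 10^-7 mi².
So 76.90 × 3.22831 × 10^-7 ≈ 2.48 × 10^-5 mi².

2.48 × 10^-5 mi²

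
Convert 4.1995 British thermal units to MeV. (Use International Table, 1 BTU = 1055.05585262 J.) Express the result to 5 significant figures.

2.7654e+16 megaelectronvolts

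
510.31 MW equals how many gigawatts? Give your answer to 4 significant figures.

1 megawatt = 0.00100000 gigawatts.
510.31 × 0.00100000 ≈ 0.5103 GW.

0.5103 GW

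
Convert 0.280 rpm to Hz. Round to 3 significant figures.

1 revolution per minute = 0.0166667 hertz.
0.280 × 0.0166667 ≈ 0.00467 Hz.

0.00467 hertz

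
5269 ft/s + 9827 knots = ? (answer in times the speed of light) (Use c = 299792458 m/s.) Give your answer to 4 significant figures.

5269 ft/s = 5.35701e-6 c and 9827 kn = 1.68632e-5 c.
5.35701e-6 + 1.68632e-5 ≈ 2.222e-5 c.

2.222e-5 times the speed of light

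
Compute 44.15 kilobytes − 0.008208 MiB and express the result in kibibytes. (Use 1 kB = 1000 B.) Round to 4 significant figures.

34.71 KiB

44.15 kB = 43.1152 KiB and 0.008208 MiB = 8.40499 KiB.
43.1152 − 8.40499 ≈ 34.71 KiB.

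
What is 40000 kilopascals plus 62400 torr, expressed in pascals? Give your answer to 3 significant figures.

4.83e+7 pascals

40000 kPa = 4.00000e+7 Pa and 62400 torr = 8.31932e+6 Pa.
4.00000e+7 + 8.31932e+6 ≈ 4.83e+7 Pa.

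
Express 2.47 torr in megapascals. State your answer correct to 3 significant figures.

0.000329 megapascals

1 torr = 0.000133322 megapascals.
Then 2.47 × 0.000133322 ≈ 0.000329 MPa.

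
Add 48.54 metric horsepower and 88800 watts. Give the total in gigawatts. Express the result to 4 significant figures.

0.0001245 GW

48.54 PS = 3.57011e-5 GW and 88800 W = 8.88000e-5 GW.
3.57011e-5 + 8.88000e-5 ≈ 0.0001245 GW.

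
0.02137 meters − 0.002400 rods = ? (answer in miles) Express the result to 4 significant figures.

5.779 × 10^-6 miles

0.02137 m = 1.32787 × 10^-5 mi and 0.002400 rod = 7.50000 × 10^-6 mi.
1.32787 × 10^-5 − 7.50000 × 10^-6 ≈ 5.779 × 10^-6 mi.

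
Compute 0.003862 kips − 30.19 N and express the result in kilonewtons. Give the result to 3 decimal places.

-0.013 kilonewtons

0.003862 kip = 0.0171790 kN and 30.19 N = 0.0301900 kN.
0.0171790 − 0.0301900 ≈ -0.013 kN.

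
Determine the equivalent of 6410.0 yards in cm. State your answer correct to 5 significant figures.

586130 centimeters

1 yard = 91.4400 cm.
Then 6410.0 × 91.4400 ≈ 586130 cm.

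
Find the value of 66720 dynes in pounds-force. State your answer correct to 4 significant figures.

0.1500 lbf

1 dyne = 2.24809 × 10^-6 lbf.
66720 × 2.24809 × 10^-6 ≈ 0.1500 lbf.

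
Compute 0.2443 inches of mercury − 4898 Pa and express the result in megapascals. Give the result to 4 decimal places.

0.2443 inHg = 0.000827295 MPa and 4898 Pa = 0.00489800 MPa.
0.000827295 − 0.00489800 ≈ -0.0041 MPa.

-0.0041 MPa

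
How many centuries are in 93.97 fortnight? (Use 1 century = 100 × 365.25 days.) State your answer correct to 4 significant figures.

0.03602 century

1 fortnight = 0.000383299 centuries.
Then 93.97 × 0.000383299 ≈ 0.03602 century.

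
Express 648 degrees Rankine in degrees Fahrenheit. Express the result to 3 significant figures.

°R = °F + 459.67.
Applying the formula gives 188 °F.

188 °F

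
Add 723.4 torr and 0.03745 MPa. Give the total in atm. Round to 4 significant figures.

723.4 torr = 0.951842 atm and 0.03745 MPa = 0.369603 atm.
0.951842 + 0.369603 ≈ 1.321 atm.

1.321 atm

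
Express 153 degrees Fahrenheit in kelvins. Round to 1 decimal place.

K = (°F + 459.67) × 5/9.
Applying the formula gives 340.4 K.

340.4 kelvins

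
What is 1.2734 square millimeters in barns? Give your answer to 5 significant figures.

1.2734e+22 barn

1 square millimeter = 1.00000e+22 barn.
1.2734 × 1.00000e+22 ≈ 1.2734e+22 barn.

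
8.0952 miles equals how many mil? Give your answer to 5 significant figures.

1 mi = 6.33600 × 10^7 mil.
Then 8.0952 × 6.33600 × 10^7 ≈ 5.1291 × 10^8 mil.

5.1291 × 10^8 mils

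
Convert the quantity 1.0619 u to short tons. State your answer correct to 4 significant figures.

1.944e-30 short tons

1 u = 1.83043e-30 short tons.
1.0619 × 1.83043e-30 ≈ 1.944e-30 short ton.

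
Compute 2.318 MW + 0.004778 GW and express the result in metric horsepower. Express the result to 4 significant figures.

9648 metric horsepower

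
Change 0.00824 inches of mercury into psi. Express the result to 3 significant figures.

0.00405 psi

1 inHg = 0.491154 psi.
Then 0.00824 × 0.491154 ≈ 0.00405 psi.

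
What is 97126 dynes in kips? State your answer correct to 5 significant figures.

0.00021835 kips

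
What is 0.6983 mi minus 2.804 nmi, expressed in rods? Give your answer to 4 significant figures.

-809.1 rod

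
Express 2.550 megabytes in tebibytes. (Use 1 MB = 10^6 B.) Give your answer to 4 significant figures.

2.319e-6 tebibytes

1 megabyte = 9.09495e-7 TiB.
Thus 2.550 × 9.09495e-7 ≈ 2.319e-6 TiB.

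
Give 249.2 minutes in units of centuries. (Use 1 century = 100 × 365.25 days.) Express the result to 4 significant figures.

1 min = 1.90129e-8 centuries.
249.2 × 1.90129e-8 ≈ 4.738e-6 century.

4.738e-6 centuries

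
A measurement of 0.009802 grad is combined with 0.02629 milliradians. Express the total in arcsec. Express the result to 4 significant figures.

0.009802 grad = 31.7585 arcsec and 0.02629 mrad = 5.42270 arcsec.
31.7585 + 5.42270 ≈ 37.18 arcsec.

37.18 arcseconds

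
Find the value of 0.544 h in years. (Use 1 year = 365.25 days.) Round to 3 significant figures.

1 hour = 0.000114077 years.
0.544 × 0.000114077 ≈ 6.21e-5 yr.

6.21e-5 yr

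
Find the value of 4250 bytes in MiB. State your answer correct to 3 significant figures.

0.00405 mebibytes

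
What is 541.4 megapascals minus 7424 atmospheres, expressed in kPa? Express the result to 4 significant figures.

-210800 kPa

541.4 MPa = 541400 kPa and 7424 atm = 752237 kPa.
541400 − 752237 ≈ -210800 kPa.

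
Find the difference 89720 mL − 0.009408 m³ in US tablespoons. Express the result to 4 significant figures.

5431 US tbsp

89720 mL = 6067.59 US tbsp and 0.009408 m³ = 636.245 US tbsp.
6067.59 − 636.245 ≈ 5431 US tbsp.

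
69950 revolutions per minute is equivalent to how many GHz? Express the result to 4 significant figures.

1 rpm = 1.66667e-11 gigahertz.
Then 69950 × 1.66667e-11 ≈ 1.166e-6 GHz.

1.166e-6 gigahertz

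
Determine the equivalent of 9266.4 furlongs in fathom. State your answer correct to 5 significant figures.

1.0193e+6 fathom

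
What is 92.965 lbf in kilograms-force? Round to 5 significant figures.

1 lbf = 0.453592 kgf.
Then 92.965 × 0.453592 ≈ 42.168 kgf.

42.168 kgf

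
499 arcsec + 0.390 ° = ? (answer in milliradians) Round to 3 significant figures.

9.23 mrad

499 arcsec = 2.41922 mrad and 0.390 ° = 6.80678 mrad.
2.41922 + 6.80678 ≈ 9.23 mrad.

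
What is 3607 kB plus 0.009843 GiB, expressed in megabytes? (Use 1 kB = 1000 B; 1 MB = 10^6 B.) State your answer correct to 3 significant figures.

14.2 MB

3607 kB = 3.60700 MB and 0.009843 GiB = 10.5688 MB.
3.60700 + 10.5688 ≈ 14.2 MB.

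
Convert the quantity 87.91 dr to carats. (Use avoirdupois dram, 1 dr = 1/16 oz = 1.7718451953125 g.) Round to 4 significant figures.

778.8 ct

1 dram = 8.85923 carats.
So 87.91 × 8.85923 ≈ 778.8 ct.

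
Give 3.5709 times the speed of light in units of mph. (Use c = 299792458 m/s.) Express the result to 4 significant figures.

1 c = 6.70617e+8 mph.
3.5709 × 6.70617e+8 ≈ 2.395e+9 mph.

2.395e+9 mph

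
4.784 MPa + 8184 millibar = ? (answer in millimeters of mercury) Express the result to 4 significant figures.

42020 mmHg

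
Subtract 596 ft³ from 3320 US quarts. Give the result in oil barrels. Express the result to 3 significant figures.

-86.4 oil barrels

3320 US qt = 19.7619 bbl and 596 ft³ = 106.152 bbl.
19.7619 − 106.152 ≈ -86.4 bbl.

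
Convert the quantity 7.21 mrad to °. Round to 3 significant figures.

0.413 degrees

1 milliradian = 0.0572958 °.
So 7.21 × 0.0572958 ≈ 0.413 °.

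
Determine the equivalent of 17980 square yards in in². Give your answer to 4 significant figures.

2.330 × 10^7 square inches

1 yd² = 1296.00 square inches.
Thus 17980 × 1296.00 ≈ 2.330 × 10^7 in².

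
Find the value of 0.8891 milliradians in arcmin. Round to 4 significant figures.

1 milliradian = 3.43775 arcmin.
0.8891 × 3.43775 ≈ 3.057 arcmin.

3.057 arcmin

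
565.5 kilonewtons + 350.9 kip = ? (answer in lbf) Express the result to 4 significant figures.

478000 lbf

565.5 kN = 127129 lbf and 350.9 kip = 350900 lbf.
127129 + 350900 ≈ 478000 lbf.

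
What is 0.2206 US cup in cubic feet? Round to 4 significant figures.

1 US cup = 0.00835503 cubic feet.
0.2206 × 0.00835503 ≈ 0.001843 ft³.

0.001843 ft³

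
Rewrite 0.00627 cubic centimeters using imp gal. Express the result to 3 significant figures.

1 cm³ = 0.000219969 imperial gallons.
Thus 0.00627 × 0.000219969 ≈ 1.38e-6 imp gal.

1.38e-6 imp gal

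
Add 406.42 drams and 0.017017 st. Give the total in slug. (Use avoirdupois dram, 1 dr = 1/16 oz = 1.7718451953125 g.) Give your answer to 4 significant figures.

406.42 dr = 0.0493434 slug and 0.017017 st = 0.00740466 slug.
0.0493434 + 0.00740466 ≈ 0.05675 slug.

0.05675 slugs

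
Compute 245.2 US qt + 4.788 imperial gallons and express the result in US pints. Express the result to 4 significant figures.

536.4 US pt

245.2 US qt = 490.400 US pt and 4.788 imp gal = 46.0012 US pt.
490.400 + 46.0012 ≈ 536.4 US pt.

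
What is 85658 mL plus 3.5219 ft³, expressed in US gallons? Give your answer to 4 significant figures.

48.97 US gal

85658 mL = 22.6284 US gal and 3.5219 ft³ = 26.3456 US gal.
22.6284 + 26.3456 ≈ 48.97 US gal.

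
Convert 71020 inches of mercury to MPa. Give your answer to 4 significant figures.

1 inHg = 0.00338639 MPa.
71020 × 0.00338639 ≈ 240.5 MPa.

240.5 megapascals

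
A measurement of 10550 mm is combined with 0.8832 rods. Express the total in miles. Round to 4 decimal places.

10550 mm = 0.00655547 mi and 0.8832 rod = 0.00276000 mi.
0.00655547 + 0.00276000 ≈ 0.0093 mi.

0.0093 miles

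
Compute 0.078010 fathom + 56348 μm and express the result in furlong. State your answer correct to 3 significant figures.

0.000989 furlong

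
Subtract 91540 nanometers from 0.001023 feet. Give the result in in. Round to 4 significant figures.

0.008672 inches

0.001023 ft = 0.0122760 in and 91540 nm = 0.00360394 in.
0.0122760 − 0.00360394 ≈ 0.008672 in.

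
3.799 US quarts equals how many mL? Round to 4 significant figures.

3595 milliliters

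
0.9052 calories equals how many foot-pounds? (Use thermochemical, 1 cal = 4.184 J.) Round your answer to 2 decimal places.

1 cal = 3.08596 foot-pounds.
Then 0.9052 × 3.08596 ≈ 2.79 ft·lbf.

2.79 foot-pounds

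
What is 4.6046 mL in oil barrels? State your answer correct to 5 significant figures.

1 mL = 6.28981e-6 bbl.
4.6046 × 6.28981e-6 ≈ 2.8962e-5 bbl.

2.8962e-5 bbl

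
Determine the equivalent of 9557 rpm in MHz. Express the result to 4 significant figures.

1 revolution per minute = 1.66667e-8 megahertz.
Then 9557 × 1.66667e-8 ≈ 0.0001593 MHz.

0.0001593 MHz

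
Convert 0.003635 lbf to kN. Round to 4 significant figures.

1.617 × 10^-5 kN

1 lbf = 0.00444822 kilonewtons.
Then 0.003635 × 0.00444822 ≈ 1.617 × 10^-5 kN.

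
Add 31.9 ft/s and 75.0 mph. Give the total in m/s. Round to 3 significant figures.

43.3 m/s

31.9 ft/s = 9.72312 m/s and 75.0 mph = 33.5280 m/s.
9.72312 + 33.5280 ≈ 43.3 m/s.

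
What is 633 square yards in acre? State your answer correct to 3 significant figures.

1 yd² = 0.000206612 acre.
Then 633 × 0.000206612 ≈ 0.131 acre.

0.131 acres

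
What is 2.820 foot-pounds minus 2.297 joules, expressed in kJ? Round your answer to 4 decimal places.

2.820 ft·lbf = 0.00382341 kJ and 2.297 J = 0.00229700 kJ.
0.00382341 − 0.00229700 ≈ 0.0015 kJ.

0.0015 kJ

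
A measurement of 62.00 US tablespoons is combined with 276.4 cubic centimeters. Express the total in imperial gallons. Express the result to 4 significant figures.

62.00 US tbsp = 0.201663 imp gal and 276.4 cm³ = 0.0607995 imp gal.
0.201663 + 0.0607995 ≈ 0.2625 imp gal.

0.2625 imp gal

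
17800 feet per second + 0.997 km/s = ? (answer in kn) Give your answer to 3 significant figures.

17800 ft/s = 10546.2 kn and 0.997 km/s = 1938.01 kn.
10546.2 + 1938.01 ≈ 12500 kn.

12500 kn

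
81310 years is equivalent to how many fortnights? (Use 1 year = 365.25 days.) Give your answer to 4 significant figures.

2.121e+6 fortnight

1 year = 26.0893 fortnights.
So 81310 × 26.0893 ≈ 2.121e+6 fortnight.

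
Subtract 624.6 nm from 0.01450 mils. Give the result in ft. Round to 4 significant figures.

-8.409e-7 ft

0.01450 mil = 1.20833e-6 ft and 624.6 nm = 2.04921e-6 ft.
1.20833e-6 − 2.04921e-6 ≈ -8.409e-7 ft.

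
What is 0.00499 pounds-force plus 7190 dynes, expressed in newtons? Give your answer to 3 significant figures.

0.0941 newtons

0.00499 lbf = 0.0221966 N and 7190 dyn = 0.0719000 N.
0.0221966 + 0.0719000 ≈ 0.0941 N.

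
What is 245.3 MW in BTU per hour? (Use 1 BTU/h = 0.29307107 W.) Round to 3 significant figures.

1 megawatt = 3.41214e+6 BTU/h.
Then 245.3 × 3.41214e+6 ≈ 8.37e+8 BTU/h.

8.37e+8 BTU/h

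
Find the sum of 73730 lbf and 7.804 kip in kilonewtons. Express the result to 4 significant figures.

362.7 kN

73730 lbf = 327.967 kN and 7.804 kip = 34.7139 kN.
327.967 + 34.7139 ≈ 362.7 kN.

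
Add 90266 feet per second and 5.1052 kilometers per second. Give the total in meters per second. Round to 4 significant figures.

32620 m/s

90266 ft/s = 27513.1 m/s and 5.1052 km/s = 5105.20 m/s.
27513.1 + 5105.20 ≈ 32620 m/s.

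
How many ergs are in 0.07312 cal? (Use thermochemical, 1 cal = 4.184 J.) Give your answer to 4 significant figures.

1 calorie = 4.18400e+7 erg.
Then 0.07312 × 4.18400e+7 ≈ 3.059e+6 erg.

3.059e+6 erg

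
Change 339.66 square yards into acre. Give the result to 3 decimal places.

0.070 acres

1 square yard = 0.000206612 acres.
Then 339.66 × 0.000206612 ≈ 0.070 acre.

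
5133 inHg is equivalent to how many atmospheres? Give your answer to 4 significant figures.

1 inch of mercury = 0.0334211 atm.
Thus 5133 × 0.0334211 ≈ 171.6 atm.

171.6 atm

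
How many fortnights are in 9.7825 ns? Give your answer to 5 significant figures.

8.0874 × 10^-15 fortnight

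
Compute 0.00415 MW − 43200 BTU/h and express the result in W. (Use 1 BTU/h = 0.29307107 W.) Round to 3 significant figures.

-8510 watts

0.00415 MW = 4150.00 W and 43200 BTU/h = 12660.7 W.
4150.00 − 12660.7 ≈ -8510 W.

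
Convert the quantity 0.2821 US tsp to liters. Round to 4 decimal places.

1 US tsp = 0.00492892 L.
Thus 0.2821 × 0.00492892 ≈ 0.0014 L.

0.0014 L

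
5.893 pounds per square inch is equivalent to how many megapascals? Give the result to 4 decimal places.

0.0406 megapascals

1 pound per square inch = 0.00689476 megapascals.
Thus 5.893 × 0.00689476 ≈ 0.0406 MPa.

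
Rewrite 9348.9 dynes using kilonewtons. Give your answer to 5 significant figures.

1 dyn = 1.00000e-8 kilonewtons.
Thus 9348.9 × 1.00000e-8 ≈ 9.3489e-5 kN.

9.3489e-5 kilonewtons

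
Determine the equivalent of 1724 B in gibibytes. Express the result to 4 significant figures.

1.606 × 10^-6 GiB

1 B = 9.31323 × 10^-10 gibibytes.
1724 × 9.31323 × 10^-10 ≈ 1.606 × 10^-6 GiB.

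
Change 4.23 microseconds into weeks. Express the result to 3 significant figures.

1 microsecond = 1.65344e-12 weeks.
4.23 × 1.65344e-12 ≈ 6.99e-12 wk.

6.99e-12 wk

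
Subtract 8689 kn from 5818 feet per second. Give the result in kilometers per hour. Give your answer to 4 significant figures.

-9708 km/h

5818 ft/s = 6383.98 km/h and 8689 kn = 16092.0 km/h.
6383.98 − 16092.0 ≈ -9708 km/h.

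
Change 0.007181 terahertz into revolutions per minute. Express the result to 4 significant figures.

4.309e+11 rpm

1 terahertz = 6.00000e+13 revolutions per minute.
So 0.007181 × 6.00000e+13 ≈ 4.309e+11 rpm.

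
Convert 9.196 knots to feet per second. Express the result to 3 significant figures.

1 knot = 1.68781 ft/s.
So 9.196 × 1.68781 ≈ 15.5 ft/s.

15.5 ft/s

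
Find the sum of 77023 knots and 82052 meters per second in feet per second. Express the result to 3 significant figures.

399000 ft/s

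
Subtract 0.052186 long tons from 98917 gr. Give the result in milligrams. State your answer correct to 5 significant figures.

-4.6614e+7 mg

98917 gr = 6.40971e+6 mg and 0.052186 long ton = 5.30234e+7 mg.
6.40971e+6 − 5.30234e+7 ≈ -4.6614e+7 mg.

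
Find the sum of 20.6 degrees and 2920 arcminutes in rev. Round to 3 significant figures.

20.6 ° = 0.0572222 rev and 2920 arcmin = 0.135185 rev.
0.0572222 + 0.135185 ≈ 0.192 rev.

0.192 rev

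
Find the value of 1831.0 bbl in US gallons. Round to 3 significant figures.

76900 US gal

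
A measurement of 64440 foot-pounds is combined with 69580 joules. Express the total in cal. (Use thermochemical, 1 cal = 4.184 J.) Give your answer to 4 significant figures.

64440 ft·lbf = 20881.7 cal and 69580 J = 16630.0 cal.
20881.7 + 16630.0 ≈ 37510 cal.

37510 cal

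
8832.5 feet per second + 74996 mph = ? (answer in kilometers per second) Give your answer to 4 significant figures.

8832.5 ft/s = 2.69215 km/s and 74996 mph = 33.5262 km/s.
2.69215 + 33.5262 ≈ 36.22 km/s.

36.22 kilometers per second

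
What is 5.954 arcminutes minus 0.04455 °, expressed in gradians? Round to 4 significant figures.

5.954 arcmin = 0.110259 grad and 0.04455 ° = 0.0495000 grad.
0.110259 − 0.0495000 ≈ 0.06076 grad.

0.06076 grad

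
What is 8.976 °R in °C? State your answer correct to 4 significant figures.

°R = (°C + 273.15) × 9/5.
Applying the formula gives -268.2 °C.

-268.2 degrees Celsius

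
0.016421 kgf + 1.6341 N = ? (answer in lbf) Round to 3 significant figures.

0.016421 kgf = 0.0362021 lbf and 1.6341 N = 0.367360 lbf.
0.0362021 + 0.367360 ≈ 0.404 lbf.

0.404 pounds-force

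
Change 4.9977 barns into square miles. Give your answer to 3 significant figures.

1.93e-34 mi²

1 barn = 3.86102e-35 square miles.
Thus 4.9977 × 3.86102e-35 ≈ 1.93e-34 mi².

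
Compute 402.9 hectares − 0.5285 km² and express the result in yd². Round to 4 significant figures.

4.187 × 10^6 square yards

402.9 ha = 4.81864 × 10^6 yd² and 0.5285 km² = 632081 yd².
4.81864 × 10^6 − 632081 ≈ 4.187 × 10^6 yd².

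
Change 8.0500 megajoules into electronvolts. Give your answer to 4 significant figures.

1 megajoule = 6.24151 × 10^24 eV.
So 8.0500 × 6.24151 × 10^24 ≈ 5.024 × 10^25 eV.

5.024 × 10^25 eV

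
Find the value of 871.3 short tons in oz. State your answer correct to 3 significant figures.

2.79 × 10^7 oz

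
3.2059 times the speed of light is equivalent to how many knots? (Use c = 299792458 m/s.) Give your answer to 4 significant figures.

1.868e+9 knots

1 c = 5.82750e+8 kn.
Thus 3.2059 × 5.82750e+8 ≈ 1.868e+9 kn.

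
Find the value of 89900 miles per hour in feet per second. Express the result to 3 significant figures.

132000 ft/s

1 mile per hour = 1.46667 feet per second.
Then 89900 × 1.46667 ≈ 132000 ft/s.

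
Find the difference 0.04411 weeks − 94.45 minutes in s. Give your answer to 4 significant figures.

21010 seconds

0.04411 wk = 26677.7 s and 94.45 min = 5667.00 s.
26677.7 − 5667.00 ≈ 21010 s.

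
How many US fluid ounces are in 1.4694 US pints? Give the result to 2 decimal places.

23.51 US fl oz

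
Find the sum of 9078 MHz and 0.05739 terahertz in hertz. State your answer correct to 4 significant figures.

9078 MHz = 9.07800e+9 Hz and 0.05739 THz = 5.73900e+10 Hz.
9.07800e+9 + 5.73900e+10 ≈ 6.647e+10 Hz.

6.647e+10 Hz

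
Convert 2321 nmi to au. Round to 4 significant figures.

1 nautical mile = 1.23799e-8 astronomical units.
2321 × 1.23799e-8 ≈ 2.873e-5 au.

2.873e-5 au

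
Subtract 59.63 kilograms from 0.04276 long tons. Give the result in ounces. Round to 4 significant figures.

-570.9 ounces

0.04276 long ton = 1532.52 oz and 59.63 kg = 2103.39 oz.
1532.52 − 2103.39 ≈ -570.9 oz.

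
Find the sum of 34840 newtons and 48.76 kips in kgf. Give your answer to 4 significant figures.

25670 kilograms-force

34840 N = 3552.69 kgf and 48.76 kip = 22117.2 kgf.
3552.69 + 22117.2 ≈ 25670 kgf.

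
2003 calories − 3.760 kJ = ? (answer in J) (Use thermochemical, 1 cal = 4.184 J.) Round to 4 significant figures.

4621 joules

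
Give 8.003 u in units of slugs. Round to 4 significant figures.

9.106e-28 slug

1 u = 1.13783e-28 slugs.
8.003 × 1.13783e-28 ≈ 9.106e-28 slug.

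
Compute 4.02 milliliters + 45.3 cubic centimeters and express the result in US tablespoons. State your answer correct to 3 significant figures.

3.34 US tbsp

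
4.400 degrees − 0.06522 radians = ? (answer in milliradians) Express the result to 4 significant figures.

4.400 ° = 76.7945 mrad and 0.06522 rad = 65.2200 mrad.
76.7945 − 65.2200 ≈ 11.57 mrad.

11.57 mrad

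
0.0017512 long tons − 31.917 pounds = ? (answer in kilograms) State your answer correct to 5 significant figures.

-12.698 kg

0.0017512 long ton = 1.77930 kg and 31.917 lb = 14.4773 kg.
1.77930 − 14.4773 ≈ -12.698 kg.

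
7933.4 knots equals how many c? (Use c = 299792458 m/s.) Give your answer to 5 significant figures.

1.3614 × 10^-5 c

1 knot = 1.71600 × 10^-9 times the speed of light.
Thus 7933.4 × 1.71600 × 10^-9 ≈ 1.3614 × 10^-5 c.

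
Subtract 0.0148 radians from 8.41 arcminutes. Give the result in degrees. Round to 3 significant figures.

-0.708 °

8.41 arcmin = 0.140167 ° and 0.0148 rad = 0.847978 °.
0.140167 − 0.847978 ≈ -0.708 °.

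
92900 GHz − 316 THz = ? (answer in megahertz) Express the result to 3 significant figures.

-2.23e+8 MHz

92900 GHz = 9.29000e+7 MHz and 316 THz = 3.16000e+8 MHz.
9.29000e+7 − 3.16000e+8 ≈ -2.23e+8 MHz.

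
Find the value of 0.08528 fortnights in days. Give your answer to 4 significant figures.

1 fortnight = 14.0000 days.
So 0.08528 × 14.0000 ≈ 1.194 d.

1.194 days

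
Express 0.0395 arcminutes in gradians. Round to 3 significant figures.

1 arcmin = 0.0185185 grad.
Then 0.0395 × 0.0185185 ≈ 0.000731 grad.

0.000731 gradians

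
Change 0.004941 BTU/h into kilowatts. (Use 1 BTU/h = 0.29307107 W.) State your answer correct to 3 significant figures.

1 BTU per hour = 0.000293071 kilowatts.
Then 0.004941 × 0.000293071 ≈ 1.45 × 10^-6 kW.

1.45 × 10^-6 kW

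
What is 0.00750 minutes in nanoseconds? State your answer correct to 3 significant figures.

1 minute = 6.00000 × 10^10 nanoseconds.
0.00750 × 6.00000 × 10^10 ≈ 4.50 × 10^8 ns.

4.50 × 10^8 nanoseconds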